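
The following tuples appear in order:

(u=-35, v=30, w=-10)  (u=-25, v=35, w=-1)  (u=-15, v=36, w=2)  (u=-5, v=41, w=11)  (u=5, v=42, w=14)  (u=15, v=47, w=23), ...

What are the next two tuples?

(u=25, v=48, w=26), (u=35, v=53, w=35)

U: +10 each step; -35, -25, -15, -5, 5, 15 → 25 → 35.
For the v, alternating steps +5, +1, +5, +1, …: 30, 35, 36, 41, 42, 47 → 48 → 53.
W: alternating steps +9, +3, +9, +3, …, so -10, -1, 2, 11, 14, 23 → 26 → 35.
So the next two tuples are (u=25, v=48, w=26) and (u=35, v=53, w=35).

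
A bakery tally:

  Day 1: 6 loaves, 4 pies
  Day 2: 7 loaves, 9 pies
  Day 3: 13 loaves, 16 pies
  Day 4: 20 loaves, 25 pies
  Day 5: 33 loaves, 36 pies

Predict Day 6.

53 loaves, 49 pies

Loaves: each term is the sum of the two before it; 6, 7, 13, 20, 33 → 53.
Pies — perfect squares: 2², 3², 4², …: 4, 9, 16, 25, 36 → 49.
So the next record is 53 loaves, 49 pies.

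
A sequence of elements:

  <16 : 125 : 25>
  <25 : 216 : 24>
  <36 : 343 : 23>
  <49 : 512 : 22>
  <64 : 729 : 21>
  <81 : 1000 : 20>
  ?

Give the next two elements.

<100 : 1331 : 19>, <121 : 1728 : 18>

For the first value, perfect squares: 4², 5², 6², …: 16, 25, 36, 49, 64, 81 → 100 → 121.
Second value — perfect cubes: 5³, 6³, 7³, …: 125, 216, 343, 512, 729, 1000 → 1331 → 1728.
Third value: −1 each step, so 25, 24, 23, 22, 21, 20 → 19 → 18.
Putting the parts together: <100 : 1331 : 19> and then <121 : 1728 : 18>.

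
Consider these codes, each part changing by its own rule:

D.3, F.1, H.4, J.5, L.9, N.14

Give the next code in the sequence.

For the letter, letters move forward 2 places in the alphabet: D, F, H, J, L, N → P.
Second component: each term is the sum of the two before it, so 3, 1, 4, 5, 9, 14 → 23.
Putting it together: P.23.

P.23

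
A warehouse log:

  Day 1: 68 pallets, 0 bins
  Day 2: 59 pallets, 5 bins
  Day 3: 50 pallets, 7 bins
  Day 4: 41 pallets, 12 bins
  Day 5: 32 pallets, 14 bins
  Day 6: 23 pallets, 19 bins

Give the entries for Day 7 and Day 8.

14 pallets, 21 bins; 5 pallets, 26 bins

Pallets goes 68, 59, 50, 41, 32, 23 → 14 → 5 (−9 each step).
Bins: alternating steps +5, +2, +5, +2, …, so 0, 5, 7, 12, 14, 19 → 21 → 26.
So the next two rows are 14 pallets, 21 bins and 5 pallets, 26 bins.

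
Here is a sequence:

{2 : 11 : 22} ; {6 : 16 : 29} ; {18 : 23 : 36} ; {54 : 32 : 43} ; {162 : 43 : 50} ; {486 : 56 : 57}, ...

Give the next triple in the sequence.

{1458 : 71 : 64}

First slot goes 2, 6, 18, 54, 162, 486 → 1458 (×3 each step).
Second slot goes 11, 16, 23, 32, 43, 56 → 71 (differences are 5, 7, 9, … (increasing by 2 each time)).
Third slot goes 22, 29, 36, 43, 50, 57 → 64 (+7 each step).
Combining the parts gives {1458 : 71 : 64}.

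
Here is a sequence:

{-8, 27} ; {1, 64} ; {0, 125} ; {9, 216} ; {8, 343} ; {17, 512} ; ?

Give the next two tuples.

{16, 729}, {25, 1000}

First component: alternating steps +9, −1, +9, −1, …, so -8, 1, 0, 9, 8, 17 → 16 → 25.
Second component — perfect cubes: 3³, 4³, 5³, …: 27, 64, 125, 216, 343, 512 → 729 → 1000.
So the next two tuples are {16, 729} and {25, 1000}.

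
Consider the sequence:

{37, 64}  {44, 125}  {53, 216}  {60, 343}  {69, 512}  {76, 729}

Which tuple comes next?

{85, 1000}

First part: alternating steps +7, +9, +7, +9, …; 37, 44, 53, 60, 69, 76 → 85.
Second part goes 64, 125, 216, 343, 512, 729 → 1000 (perfect cubes: 4³, 5³, 6³, …).
Combining the parts gives {85, 1000}.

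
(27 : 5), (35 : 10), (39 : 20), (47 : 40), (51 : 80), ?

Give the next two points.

(59 : 160), (63 : 320)

For the first value, alternating steps +8, +4, +8, +4, …: 27, 35, 39, 47, 51 → 59 → 63.
Second value: ×2 each step, so 5, 10, 20, 40, 80 → 160 → 320.
Putting the parts together: (59 : 160) and then (63 : 320).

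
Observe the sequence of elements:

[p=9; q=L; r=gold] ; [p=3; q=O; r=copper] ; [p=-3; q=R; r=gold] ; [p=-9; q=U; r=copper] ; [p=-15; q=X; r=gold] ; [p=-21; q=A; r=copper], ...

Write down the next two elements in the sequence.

For the p, −6 each step: 9, 3, -3, -9, -15, -21 → -27 → -33.
For the q, letters move forward 3 places in the alphabet, wrapping Z→A: L, O, R, U, X, A → D → G.
R: gold, copper, gold, copper, gold, copper → gold → copper (alternates gold ↔ copper).
Putting the parts together: [p=-27; q=D; r=gold] and then [p=-33; q=G; r=copper].

[p=-27; q=D; r=gold], [p=-33; q=G; r=copper]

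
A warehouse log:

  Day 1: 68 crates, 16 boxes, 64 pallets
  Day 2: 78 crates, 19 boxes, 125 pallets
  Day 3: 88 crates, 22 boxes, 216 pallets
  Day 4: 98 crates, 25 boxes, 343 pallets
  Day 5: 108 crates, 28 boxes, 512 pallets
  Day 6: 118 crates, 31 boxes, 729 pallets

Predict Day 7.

128 crates, 34 boxes, 1000 pallets

Crates — +10 each step: 68, 78, 88, 98, 108, 118 → 128.
For the boxes, +3 each step: 16, 19, 22, 25, 28, 31 → 34.
Pallets goes 64, 125, 216, 343, 512, 729 → 1000 (perfect cubes: 4³, 5³, 6³, …).
Combining the parts gives 128 crates, 34 boxes, 1000 pallets.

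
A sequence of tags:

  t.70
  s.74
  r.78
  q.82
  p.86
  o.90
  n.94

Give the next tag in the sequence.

m.98

Letter: t, s, r, q, p, o, n → m (letters move back 1 place in the alphabet).
For the second component, +4 each step: 70, 74, 78, 82, 86, 90, 94 → 98.
So the next tag is m.98.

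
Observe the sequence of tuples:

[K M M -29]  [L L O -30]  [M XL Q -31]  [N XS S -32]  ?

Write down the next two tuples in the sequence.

[O S U -33], [P M W -34]

First letter — letters move forward 1 place in the alphabet: K, L, M, N → O → P.
Size — runs through clothing sizes XS→XL: M, L, XL, XS → S → M.
Second letter goes M, O, Q, S → U → W (letters move forward 2 places in the alphabet).
Fourth entry: −1 each step; -29, -30, -31, -32 → -33 → -34.
Putting the parts together: [O S U -33] and then [P M W -34].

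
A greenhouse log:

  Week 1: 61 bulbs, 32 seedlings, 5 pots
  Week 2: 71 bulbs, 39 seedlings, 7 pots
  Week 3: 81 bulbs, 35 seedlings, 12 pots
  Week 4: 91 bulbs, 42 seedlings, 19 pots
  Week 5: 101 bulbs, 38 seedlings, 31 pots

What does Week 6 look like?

111 bulbs, 45 seedlings, 50 pots

For the bulbs, +10 each step: 61, 71, 81, 91, 101 → 111.
Seedlings: alternating steps +7, −4, +7, −4, …, so 32, 39, 35, 42, 38 → 45.
Pots: each term is the sum of the two before it; 5, 7, 12, 19, 31 → 50.
So the next record is 111 bulbs, 45 seedlings, 50 pots.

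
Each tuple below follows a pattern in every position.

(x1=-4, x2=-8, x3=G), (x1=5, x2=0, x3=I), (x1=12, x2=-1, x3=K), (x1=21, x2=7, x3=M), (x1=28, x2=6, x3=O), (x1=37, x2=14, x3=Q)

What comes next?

For the x1, alternating steps +9, +7, +9, +7, …: -4, 5, 12, 21, 28, 37 → 44.
X2 — alternating steps +8, −1, +8, −1, …: -8, 0, -1, 7, 6, 14 → 13.
X3: letters move forward 2 places in the alphabet, so G, I, K, M, O, Q → S.
So the next tuple is (x1=44, x2=13, x3=S).

(x1=44, x2=13, x3=S)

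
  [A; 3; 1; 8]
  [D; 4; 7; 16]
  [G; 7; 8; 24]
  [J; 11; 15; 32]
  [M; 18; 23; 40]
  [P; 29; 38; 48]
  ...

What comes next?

[S; 47; 61; 56]

For the letter, letters move forward 3 places in the alphabet: A, D, G, J, M, P → S.
Second value: each term is the sum of the two before it, so 3, 4, 7, 11, 18, 29 → 47.
Third value: 1, 7, 8, 15, 23, 38 → 61 (each term is the sum of the two before it).
Fourth value — +8 each step: 8, 16, 24, 32, 40, 48 → 56.
So the next term is [S; 47; 61; 56].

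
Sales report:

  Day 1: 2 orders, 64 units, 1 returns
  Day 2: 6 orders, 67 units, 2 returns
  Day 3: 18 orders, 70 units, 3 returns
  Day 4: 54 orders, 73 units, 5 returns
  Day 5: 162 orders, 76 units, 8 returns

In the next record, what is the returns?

Returns: each term is the sum of the two before it; 1, 2, 3, 5, 8 → 13.

13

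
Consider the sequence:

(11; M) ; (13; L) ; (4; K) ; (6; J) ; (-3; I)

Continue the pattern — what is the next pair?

(-1; H)

First part: alternating steps +2, −9, +2, −9, …; 11, 13, 4, 6, -3 → -1.
Letter: letters move back 1 place in the alphabet, so M, L, K, J, I → H.
Combining the parts gives (-1; H).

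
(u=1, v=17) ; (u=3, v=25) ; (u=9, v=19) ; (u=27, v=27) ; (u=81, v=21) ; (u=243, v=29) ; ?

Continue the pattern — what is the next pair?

(u=729, v=23)

U goes 1, 3, 9, 27, 81, 243 → 729 (×3 each step).
V: 17, 25, 19, 27, 21, 29 → 23 (alternating steps +8, −6, +8, −6, …).
Putting it together: (u=729, v=23).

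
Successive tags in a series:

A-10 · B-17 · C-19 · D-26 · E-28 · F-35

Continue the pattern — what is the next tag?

Letter: A, B, C, D, E, F → G (letters move forward 1 place in the alphabet).
Second component: alternating steps +7, +2, +7, +2, …; 10, 17, 19, 26, 28, 35 → 37.
Combining the parts gives G-37.

G-37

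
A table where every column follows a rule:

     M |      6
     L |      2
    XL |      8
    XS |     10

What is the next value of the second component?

Second component: each term is the sum of the two before it, so 6, 2, 8, 10 → 18.

18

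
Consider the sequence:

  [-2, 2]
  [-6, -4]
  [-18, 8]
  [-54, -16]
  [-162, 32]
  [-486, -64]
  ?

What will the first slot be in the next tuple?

First slot goes -2, -6, -18, -54, -162, -486 → -1458 (×3 each step).

-1458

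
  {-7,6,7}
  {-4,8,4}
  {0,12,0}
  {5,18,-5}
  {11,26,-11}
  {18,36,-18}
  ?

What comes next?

First component: differences are 3, 4, 5, … (increasing by 1 each time); -7, -4, 0, 5, 11, 18 → 26.
Second component goes 6, 8, 12, 18, 26, 36 → 48 (differences are 2, 4, 6, … (increasing by 2 each time)).
Third component: always the negative of the first component, so 7, 4, 0, -5, -11, -18 → -26.
Combining the parts gives {26,48,-26}.

{26,48,-26}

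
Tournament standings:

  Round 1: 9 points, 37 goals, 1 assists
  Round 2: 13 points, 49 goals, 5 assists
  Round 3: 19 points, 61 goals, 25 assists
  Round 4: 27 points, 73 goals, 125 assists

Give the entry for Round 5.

Points: differences are 4, 6, 8, … (increasing by 2 each time), so 9, 13, 19, 27 → 37.
Goals goes 37, 49, 61, 73 → 85 (+12 each step).
Assists goes 1, 5, 25, 125 → 625 (×5 each step).
So the next record is 37 points, 85 goals, 625 assists.

37 points, 85 goals, 625 assists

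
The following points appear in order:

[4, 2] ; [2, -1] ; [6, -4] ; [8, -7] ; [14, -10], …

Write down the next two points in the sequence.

First component: each term is the sum of the two before it; 4, 2, 6, 8, 14 → 22 → 36.
For the second component, −3 each step: 2, -1, -4, -7, -10 → -13 → -16.
Putting the parts together: [22, -13] and then [36, -16].

[22, -13], [36, -16]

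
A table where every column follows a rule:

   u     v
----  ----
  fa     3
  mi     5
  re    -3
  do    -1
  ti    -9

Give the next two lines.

la  -7; sol  -15

Column u — runs backward through the solfège scale do→ti: fa, mi, re, do, ti → la → sol.
Column v — alternating steps +2, −8, +2, −8, …: 3, 5, -3, -1, -9 → -7 → -15.
Putting the parts together: la  -7 and then sol  -15.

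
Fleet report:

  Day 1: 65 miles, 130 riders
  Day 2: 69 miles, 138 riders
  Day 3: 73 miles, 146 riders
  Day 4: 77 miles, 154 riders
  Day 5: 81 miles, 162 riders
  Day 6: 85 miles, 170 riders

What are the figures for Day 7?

For the miles, +4 each step: 65, 69, 73, 77, 81, 85 → 89.
Riders: always 2 × the miles; 130, 138, 146, 154, 162, 170 → 178.
Putting it together: 89 miles, 178 riders.

89 miles, 178 riders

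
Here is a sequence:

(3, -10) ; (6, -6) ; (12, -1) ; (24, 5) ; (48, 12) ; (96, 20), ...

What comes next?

(192, 29)

First value: ×2 each step, so 3, 6, 12, 24, 48, 96 → 192.
For the second value, differences are 4, 5, 6, … (increasing by 1 each time): -10, -6, -1, 5, 12, 20 → 29.
Combining the parts gives (192, 29).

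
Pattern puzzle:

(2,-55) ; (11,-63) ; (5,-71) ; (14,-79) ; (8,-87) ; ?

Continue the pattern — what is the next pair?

(17,-95)

First component goes 2, 11, 5, 14, 8 → 17 (alternating steps +9, −6, +9, −6, …).
Second component: −8 each step; -55, -63, -71, -79, -87 → -95.
So the next pair is (17,-95).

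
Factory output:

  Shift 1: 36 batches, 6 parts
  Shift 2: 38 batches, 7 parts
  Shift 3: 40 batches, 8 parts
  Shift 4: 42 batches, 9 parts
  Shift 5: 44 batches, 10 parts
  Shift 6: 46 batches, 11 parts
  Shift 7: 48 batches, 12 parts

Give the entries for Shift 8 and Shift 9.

Batches goes 36, 38, 40, 42, 44, 46, 48 → 50 → 52 (+2 each step).
Parts: +1 each step, so 6, 7, 8, 9, 10, 11, 12 → 13 → 14.
So the next two rows are 50 batches, 13 parts and 52 batches, 14 parts.

50 batches, 13 parts; 52 batches, 14 parts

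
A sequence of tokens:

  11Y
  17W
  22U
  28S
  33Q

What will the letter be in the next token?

First component goes 11, 17, 22, 28, 33 → 39 (alternating steps +6, +5, +6, +5, …).
For the letter, letters move back 2 places in the alphabet: Y, W, U, S, Q → O.

O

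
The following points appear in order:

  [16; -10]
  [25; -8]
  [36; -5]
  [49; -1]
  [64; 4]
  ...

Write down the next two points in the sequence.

[81; 10], [100; 17]

First value: 16, 25, 36, 49, 64 → 81 → 100 (perfect squares: 4², 5², 6², …).
Second value: -10, -8, -5, -1, 4 → 10 → 17 (differences are 2, 3, 4, … (increasing by 1 each time)).
Putting the parts together: [81; 10] and then [100; 17].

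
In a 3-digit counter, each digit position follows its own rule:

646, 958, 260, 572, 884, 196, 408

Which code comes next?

710

First digit goes 6, 9, 2, 5, 8, 1, 4 → 7 (+3 each step, mod 10).
Second digit goes 4, 5, 6, 7, 8, 9, 0 → 1 (+1 each step, mod 10).
For the third digit, +2 each step, mod 10: 6, 8, 0, 2, 4, 6, 8 → 0.
Combining the parts gives 710.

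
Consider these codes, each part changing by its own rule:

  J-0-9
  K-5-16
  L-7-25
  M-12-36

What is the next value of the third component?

For the letter, letters move forward 1 place in the alphabet: J, K, L, M → N.
Second component: 0, 5, 7, 12 → 14 (alternating steps +5, +2, +5, +2, …).
Third component goes 9, 16, 25, 36 → 49 (perfect squares: 3², 4², 5², …).

49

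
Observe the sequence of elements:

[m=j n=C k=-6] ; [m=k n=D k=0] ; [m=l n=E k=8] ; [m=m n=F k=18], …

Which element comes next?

For the m, letters move forward 1 place in the alphabet: j, k, l, m → n.
N: letters move forward 1 place in the alphabet; C, D, E, F → G.
K: differences are 6, 8, 10, … (increasing by 2 each time); -6, 0, 8, 18 → 30.
Putting it together: [m=n n=G k=30].

[m=n n=G k=30]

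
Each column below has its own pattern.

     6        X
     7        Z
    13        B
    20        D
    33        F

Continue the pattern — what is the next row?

53  H

For the first component, each term is the sum of the two before it: 6, 7, 13, 20, 33 → 53.
Letter: letters move forward 2 places in the alphabet, wrapping Z→A; X, Z, B, D, F → H.
Combining the parts gives 53  H.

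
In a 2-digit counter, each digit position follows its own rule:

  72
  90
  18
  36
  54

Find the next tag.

72

First digit: +2 each step, mod 10, so 7, 9, 1, 3, 5 → 7.
Second digit: 2, 0, 8, 6, 4 → 2 (−2 each step, mod 10).
Combining the parts gives 72.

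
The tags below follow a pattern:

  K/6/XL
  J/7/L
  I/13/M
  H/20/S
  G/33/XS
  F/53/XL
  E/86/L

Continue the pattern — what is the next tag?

D/139/M

Letter: K, J, I, H, G, F, E → D (letters move back 1 place in the alphabet).
Second component goes 6, 7, 13, 20, 33, 53, 86 → 139 (each term is the sum of the two before it).
Size: repeats XL → L → M → S → XS, so XL, L, M, S, XS, XL, L → M.
Putting it together: D/139/M.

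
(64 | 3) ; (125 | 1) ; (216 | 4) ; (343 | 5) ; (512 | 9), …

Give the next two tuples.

(729 | 14), (1000 | 23)

First value: perfect cubes: 4³, 5³, 6³, …, so 64, 125, 216, 343, 512 → 729 → 1000.
Second value — each term is the sum of the two before it: 3, 1, 4, 5, 9 → 14 → 23.
So the next two tuples are (729 | 14) and (1000 | 23).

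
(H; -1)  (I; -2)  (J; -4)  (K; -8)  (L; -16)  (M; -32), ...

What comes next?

(N; -64)

Letter: letters move forward 1 place in the alphabet, so H, I, J, K, L, M → N.
Second value: ×2 each step, so -1, -2, -4, -8, -16, -32 → -64.
Putting it together: (N; -64).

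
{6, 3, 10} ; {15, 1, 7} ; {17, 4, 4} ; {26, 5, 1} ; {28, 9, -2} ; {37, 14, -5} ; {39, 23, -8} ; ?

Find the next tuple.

{48, 37, -11}

First value: alternating steps +9, +2, +9, +2, …, so 6, 15, 17, 26, 28, 37, 39 → 48.
For the second value, each term is the sum of the two before it: 3, 1, 4, 5, 9, 14, 23 → 37.
Third value: 10, 7, 4, 1, -2, -5, -8 → -11 (−3 each step).
Combining the parts gives {48, 37, -11}.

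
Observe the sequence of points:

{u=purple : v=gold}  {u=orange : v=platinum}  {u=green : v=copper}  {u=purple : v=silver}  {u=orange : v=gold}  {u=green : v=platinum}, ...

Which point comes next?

{u=purple : v=copper}

U: repeats purple → orange → green; purple, orange, green, purple, orange, green → purple.
V goes gold, platinum, copper, silver, gold, platinum → copper (repeats gold → platinum → copper → silver).
Combining the parts gives {u=purple : v=copper}.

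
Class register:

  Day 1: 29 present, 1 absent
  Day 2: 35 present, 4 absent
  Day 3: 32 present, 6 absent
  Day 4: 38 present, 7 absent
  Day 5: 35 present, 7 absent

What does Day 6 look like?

Present goes 29, 35, 32, 38, 35 → 41 (alternating steps +6, −3, +6, −3, …).
Absent goes 1, 4, 6, 7, 7 → 6 (differences are 3, 2, 1, … (decreasing by 1 each time)).
So the next line is 41 present, 6 absent.

41 present, 6 absent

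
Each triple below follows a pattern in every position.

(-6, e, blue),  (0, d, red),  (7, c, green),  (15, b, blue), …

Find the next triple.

First slot: differences are 6, 7, 8, … (increasing by 1 each time); -6, 0, 7, 15 → 24.
For the letter, letters move back 1 place in the alphabet: e, d, c, b → a.
Colour: repeats blue → red → green; blue, red, green, blue → red.
So the next triple is (24, a, red).

(24, a, red)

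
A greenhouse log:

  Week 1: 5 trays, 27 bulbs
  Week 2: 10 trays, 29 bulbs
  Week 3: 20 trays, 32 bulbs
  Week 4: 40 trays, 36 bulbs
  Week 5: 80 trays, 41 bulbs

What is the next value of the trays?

160

Trays goes 5, 10, 20, 40, 80 → 160 (×2 each step).
Bulbs: differences are 2, 3, 4, … (increasing by 1 each time); 27, 29, 32, 36, 41 → 47.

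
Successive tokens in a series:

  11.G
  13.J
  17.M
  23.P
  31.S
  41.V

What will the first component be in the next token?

First component: differences are 2, 4, 6, … (increasing by 2 each time), so 11, 13, 17, 23, 31, 41 → 53.
For the letter, letters move forward 3 places in the alphabet: G, J, M, P, S, V → Y.

53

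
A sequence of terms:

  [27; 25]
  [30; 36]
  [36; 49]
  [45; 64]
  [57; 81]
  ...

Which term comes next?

[72; 100]

First entry goes 27, 30, 36, 45, 57 → 72 (differences are 3, 6, 9, … (increasing by 3 each time)).
Second entry: perfect squares: 5², 6², 7², …, so 25, 36, 49, 64, 81 → 100.
Combining the parts gives [72; 100].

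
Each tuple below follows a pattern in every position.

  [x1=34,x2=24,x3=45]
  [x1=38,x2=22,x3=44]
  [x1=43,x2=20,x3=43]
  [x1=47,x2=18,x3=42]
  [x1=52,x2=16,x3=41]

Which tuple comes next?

For the x1, alternating steps +4, +5, +4, +5, …: 34, 38, 43, 47, 52 → 56.
For the x2, −2 each step: 24, 22, 20, 18, 16 → 14.
X3: −1 each step; 45, 44, 43, 42, 41 → 40.
So the next tuple is [x1=56,x2=14,x3=40].

[x1=56,x2=14,x3=40]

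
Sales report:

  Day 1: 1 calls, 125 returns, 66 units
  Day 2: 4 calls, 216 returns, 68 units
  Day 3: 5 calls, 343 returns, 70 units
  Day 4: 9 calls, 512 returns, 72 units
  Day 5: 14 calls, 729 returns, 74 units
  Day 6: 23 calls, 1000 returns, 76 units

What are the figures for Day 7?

37 calls, 1331 returns, 78 units

Calls: 1, 4, 5, 9, 14, 23 → 37 (each term is the sum of the two before it).
Returns: 125, 216, 343, 512, 729, 1000 → 1331 (perfect cubes: 5³, 6³, 7³, …).
Units: +2 each step, so 66, 68, 70, 72, 74, 76 → 78.
So the next row is 37 calls, 1331 returns, 78 units.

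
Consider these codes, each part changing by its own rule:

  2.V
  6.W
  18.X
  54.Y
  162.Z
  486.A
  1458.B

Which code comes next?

First component — ×3 each step: 2, 6, 18, 54, 162, 486, 1458 → 4374.
Letter goes V, W, X, Y, Z, A, B → C (letters move forward 1 place in the alphabet, wrapping Z→A).
Combining the parts gives 4374.C.

4374.C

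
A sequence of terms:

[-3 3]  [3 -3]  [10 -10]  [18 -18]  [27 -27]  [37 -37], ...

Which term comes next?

First value: differences are 6, 7, 8, … (increasing by 1 each time); -3, 3, 10, 18, 27, 37 → 48.
For the second value, always the negative of the first value: 3, -3, -10, -18, -27, -37 → -48.
Combining the parts gives [48 -48].

[48 -48]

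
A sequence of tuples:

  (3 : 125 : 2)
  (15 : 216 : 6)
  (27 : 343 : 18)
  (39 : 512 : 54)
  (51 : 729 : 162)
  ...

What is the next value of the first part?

63

First part — +12 each step: 3, 15, 27, 39, 51 → 63.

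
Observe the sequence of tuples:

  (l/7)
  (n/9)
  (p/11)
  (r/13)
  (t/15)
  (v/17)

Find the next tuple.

(x/19)

Letter: letters move forward 2 places in the alphabet; l, n, p, r, t, v → x.
Second entry: +2 each step; 7, 9, 11, 13, 15, 17 → 19.
Putting it together: (x/19).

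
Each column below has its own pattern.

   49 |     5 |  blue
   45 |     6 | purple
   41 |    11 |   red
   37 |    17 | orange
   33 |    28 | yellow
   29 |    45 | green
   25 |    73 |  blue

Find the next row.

First component: 49, 45, 41, 37, 33, 29, 25 → 21 (−4 each step).
Second component: 5, 6, 11, 17, 28, 45, 73 → 118 (each term is the sum of the two before it).
Colour: blue, purple, red, orange, yellow, green, blue → purple (repeats blue → purple → red → orange → yellow → green).
So the next row is 21  118  purple.

21  118  purple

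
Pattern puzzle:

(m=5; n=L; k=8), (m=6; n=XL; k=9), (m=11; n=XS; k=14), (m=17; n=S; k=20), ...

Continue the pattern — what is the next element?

M — each term is the sum of the two before it: 5, 6, 11, 17 → 28.
For the n, runs through clothing sizes XS→XL: L, XL, XS, S → M.
K — always 3 more than the m: 8, 9, 14, 20 → 31.
So the next element is (m=28; n=M; k=31).

(m=28; n=M; k=31)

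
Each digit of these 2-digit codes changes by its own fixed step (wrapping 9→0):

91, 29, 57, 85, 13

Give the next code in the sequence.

First digit: +3 each step, mod 10, so 9, 2, 5, 8, 1 → 4.
Second digit: 1, 9, 7, 5, 3 → 1 (−2 each step, mod 10).
Combining the parts gives 41.

41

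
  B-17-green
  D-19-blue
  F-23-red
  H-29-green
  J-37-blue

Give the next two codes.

L-47-red then N-59-green

Letter: letters move forward 2 places in the alphabet; B, D, F, H, J → L → N.
Second component: differences are 2, 4, 6, … (increasing by 2 each time); 17, 19, 23, 29, 37 → 47 → 59.
For the colour, repeats green → blue → red: green, blue, red, green, blue → red → green.
Putting the parts together: L-47-red and then N-59-green.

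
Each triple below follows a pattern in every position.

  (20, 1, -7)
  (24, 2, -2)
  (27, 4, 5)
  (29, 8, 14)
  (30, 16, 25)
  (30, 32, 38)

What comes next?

First component: differences are 4, 3, 2, … (decreasing by 1 each time), so 20, 24, 27, 29, 30, 30 → 29.
Second component goes 1, 2, 4, 8, 16, 32 → 64 (×2 each step).
Third component: differences are 5, 7, 9, … (increasing by 2 each time); -7, -2, 5, 14, 25, 38 → 53.
So the next triple is (29, 64, 53).

(29, 64, 53)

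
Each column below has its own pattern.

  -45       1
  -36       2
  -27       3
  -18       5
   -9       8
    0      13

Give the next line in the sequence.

9  21

First component — +9 each step: -45, -36, -27, -18, -9, 0 → 9.
Second component: each term is the sum of the two before it, so 1, 2, 3, 5, 8, 13 → 21.
Combining the parts gives 9  21.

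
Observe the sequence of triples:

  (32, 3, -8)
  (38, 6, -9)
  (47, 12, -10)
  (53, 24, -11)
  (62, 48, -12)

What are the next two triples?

First coordinate goes 32, 38, 47, 53, 62 → 68 → 77 (alternating steps +6, +9, +6, +9, …).
Second coordinate: ×2 each step; 3, 6, 12, 24, 48 → 96 → 192.
Third coordinate: −1 each step, so -8, -9, -10, -11, -12 → -13 → -14.
So the next two triples are (68, 96, -13) and (77, 192, -14).

(68, 96, -13), (77, 192, -14)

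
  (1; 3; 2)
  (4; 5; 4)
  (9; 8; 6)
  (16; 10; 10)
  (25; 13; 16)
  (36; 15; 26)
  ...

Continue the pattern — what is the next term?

For the first entry, perfect squares: 1², 2², 3², …: 1, 4, 9, 16, 25, 36 → 49.
Second entry: 3, 5, 8, 10, 13, 15 → 18 (alternating steps +2, +3, +2, +3, …).
Third entry: 2, 4, 6, 10, 16, 26 → 42 (each term is the sum of the two before it).
Combining the parts gives (49; 18; 42).

(49; 18; 42)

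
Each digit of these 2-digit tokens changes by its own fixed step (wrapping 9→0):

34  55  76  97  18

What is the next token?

39

First digit: 3, 5, 7, 9, 1 → 3 (+2 each step, mod 10).
Second digit — +1 each step, mod 10: 4, 5, 6, 7, 8 → 9.
Combining the parts gives 39.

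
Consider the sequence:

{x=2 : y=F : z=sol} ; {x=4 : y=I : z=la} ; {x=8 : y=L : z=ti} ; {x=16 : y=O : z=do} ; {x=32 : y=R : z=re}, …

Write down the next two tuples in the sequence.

{x=64 : y=U : z=mi}, {x=128 : y=X : z=fa}

X: ×2 each step; 2, 4, 8, 16, 32 → 64 → 128.
Y: letters move forward 3 places in the alphabet; F, I, L, O, R → U → X.
For the z, runs through the solfège scale do→ti: sol, la, ti, do, re → mi → fa.
Putting the parts together: {x=64 : y=U : z=mi} and then {x=128 : y=X : z=fa}.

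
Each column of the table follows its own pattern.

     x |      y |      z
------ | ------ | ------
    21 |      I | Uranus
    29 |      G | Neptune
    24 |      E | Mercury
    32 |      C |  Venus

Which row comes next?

Column x: alternating steps +8, −5, +8, −5, …; 21, 29, 24, 32 → 27.
For the column y, letters move back 2 places in the alphabet: I, G, E, C → A.
Column z goes Uranus, Neptune, Mercury, Venus → Earth (runs through the planets Mercury→Neptune).
So the next row is 27  A  Earth.

27  A  Earth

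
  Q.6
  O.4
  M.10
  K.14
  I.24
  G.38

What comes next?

Letter goes Q, O, M, K, I, G → E (letters move back 2 places in the alphabet).
Second component: each term is the sum of the two before it, so 6, 4, 10, 14, 24, 38 → 62.
Combining the parts gives E.62.

E.62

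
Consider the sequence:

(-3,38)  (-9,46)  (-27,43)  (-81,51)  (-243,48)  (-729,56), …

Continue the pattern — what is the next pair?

(-2187,53)

First entry: ×3 each step; -3, -9, -27, -81, -243, -729 → -2187.
Second entry: alternating steps +8, −3, +8, −3, …; 38, 46, 43, 51, 48, 56 → 53.
So the next pair is (-2187,53).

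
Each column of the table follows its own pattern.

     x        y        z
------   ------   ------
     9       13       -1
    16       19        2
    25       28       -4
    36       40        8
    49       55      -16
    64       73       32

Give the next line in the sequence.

For the column x, perfect squares: 3², 4², 5², …: 9, 16, 25, 36, 49, 64 → 81.
For the column y, differences are 6, 9, 12, … (increasing by 3 each time): 13, 19, 28, 40, 55, 73 → 94.
Column z — ×(-2) each step: -1, 2, -4, 8, -16, 32 → -64.
Putting it together: 81  94  -64.

81  94  -64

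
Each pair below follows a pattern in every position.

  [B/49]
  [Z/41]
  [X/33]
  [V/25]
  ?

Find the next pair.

Letter: B, Z, X, V → T (letters move back 2 places in the alphabet, wrapping A→Z).
Second coordinate goes 49, 41, 33, 25 → 17 (−8 each step).
Putting it together: [T/17].

[T/17]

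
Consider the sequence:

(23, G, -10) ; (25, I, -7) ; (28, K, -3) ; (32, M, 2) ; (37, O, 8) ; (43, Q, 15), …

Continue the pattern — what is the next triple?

First value goes 23, 25, 28, 32, 37, 43 → 50 (differences are 2, 3, 4, … (increasing by 1 each time)).
Letter — letters move forward 2 places in the alphabet: G, I, K, M, O, Q → S.
Third value: differences are 3, 4, 5, … (increasing by 1 each time); -10, -7, -3, 2, 8, 15 → 23.
Combining the parts gives (50, S, 23).

(50, S, 23)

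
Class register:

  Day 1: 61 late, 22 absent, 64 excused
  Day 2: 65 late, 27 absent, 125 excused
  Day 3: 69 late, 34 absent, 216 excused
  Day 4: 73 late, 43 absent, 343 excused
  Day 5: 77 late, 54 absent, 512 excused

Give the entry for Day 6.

Late: +4 each step, so 61, 65, 69, 73, 77 → 81.
Absent: 22, 27, 34, 43, 54 → 67 (differences are 5, 7, 9, … (increasing by 2 each time)).
Excused — perfect cubes: 4³, 5³, 6³, …: 64, 125, 216, 343, 512 → 729.
Putting it together: 81 late, 67 absent, 729 excused.

81 late, 67 absent, 729 excused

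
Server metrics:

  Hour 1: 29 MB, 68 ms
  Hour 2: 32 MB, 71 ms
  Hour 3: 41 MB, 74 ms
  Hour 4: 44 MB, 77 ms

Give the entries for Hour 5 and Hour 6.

53 MB, 80 ms; 56 MB, 83 ms

MB: 29, 32, 41, 44 → 53 → 56 (alternating steps +3, +9, +3, +9, …).
Ms goes 68, 71, 74, 77 → 80 → 83 (+3 each step).
Putting the parts together: 53 MB, 80 ms and then 56 MB, 83 ms.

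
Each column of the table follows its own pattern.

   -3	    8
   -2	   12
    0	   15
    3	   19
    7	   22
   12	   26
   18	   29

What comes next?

25  33

First component: differences are 1, 2, 3, … (increasing by 1 each time); -3, -2, 0, 3, 7, 12, 18 → 25.
Second component: 8, 12, 15, 19, 22, 26, 29 → 33 (alternating steps +4, +3, +4, +3, …).
Putting it together: 25  33.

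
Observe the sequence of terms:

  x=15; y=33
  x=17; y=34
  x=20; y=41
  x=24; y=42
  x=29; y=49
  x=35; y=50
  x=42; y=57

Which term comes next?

X: 15, 17, 20, 24, 29, 35, 42 → 50 (differences are 2, 3, 4, … (increasing by 1 each time)).
Y: alternating steps +1, +7, +1, +7, …; 33, 34, 41, 42, 49, 50, 57 → 58.
Combining the parts gives x=50; y=58.

x=50; y=58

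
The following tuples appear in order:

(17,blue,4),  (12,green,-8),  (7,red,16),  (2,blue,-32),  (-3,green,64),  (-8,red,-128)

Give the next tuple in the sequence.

(-13,blue,256)

First value: −5 each step, so 17, 12, 7, 2, -3, -8 → -13.
Colour: repeats blue → green → red, so blue, green, red, blue, green, red → blue.
For the third value, ×(-2) each step: 4, -8, 16, -32, 64, -128 → 256.
Combining the parts gives (-13,blue,256).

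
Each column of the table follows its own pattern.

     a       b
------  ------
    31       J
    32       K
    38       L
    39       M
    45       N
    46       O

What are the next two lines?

Column a — alternating steps +1, +6, +1, +6, …: 31, 32, 38, 39, 45, 46 → 52 → 53.
Column b: J, K, L, M, N, O → P → Q (letters move forward 1 place in the alphabet).
Putting the parts together: 52  P and then 53  Q.

52  P; 53  Q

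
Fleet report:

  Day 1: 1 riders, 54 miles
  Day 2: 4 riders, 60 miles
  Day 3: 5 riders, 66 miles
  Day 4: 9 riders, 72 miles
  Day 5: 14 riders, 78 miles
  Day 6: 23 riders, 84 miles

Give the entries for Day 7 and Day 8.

37 riders, 90 miles; 60 riders, 96 miles

Riders: each term is the sum of the two before it; 1, 4, 5, 9, 14, 23 → 37 → 60.
Miles: 54, 60, 66, 72, 78, 84 → 90 → 96 (+6 each step).
Putting the parts together: 37 riders, 90 miles and then 60 riders, 96 miles.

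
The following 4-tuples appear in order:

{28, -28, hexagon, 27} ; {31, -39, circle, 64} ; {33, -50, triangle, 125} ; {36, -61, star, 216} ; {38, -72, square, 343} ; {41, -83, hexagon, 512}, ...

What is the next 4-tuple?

First coordinate: alternating steps +3, +2, +3, +2, …; 28, 31, 33, 36, 38, 41 → 43.
Second coordinate: −11 each step, so -28, -39, -50, -61, -72, -83 → -94.
For the shape, repeats hexagon → circle → triangle → star → square: hexagon, circle, triangle, star, square, hexagon → circle.
Fourth coordinate: perfect cubes: 3³, 4³, 5³, …; 27, 64, 125, 216, 343, 512 → 729.
So the next 4-tuple is {43, -94, circle, 729}.

{43, -94, circle, 729}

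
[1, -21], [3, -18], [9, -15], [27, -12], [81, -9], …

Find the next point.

[243, -6]

First part goes 1, 3, 9, 27, 81 → 243 (×3 each step).
Second part goes -21, -18, -15, -12, -9 → -6 (+3 each step).
Putting it together: [243, -6].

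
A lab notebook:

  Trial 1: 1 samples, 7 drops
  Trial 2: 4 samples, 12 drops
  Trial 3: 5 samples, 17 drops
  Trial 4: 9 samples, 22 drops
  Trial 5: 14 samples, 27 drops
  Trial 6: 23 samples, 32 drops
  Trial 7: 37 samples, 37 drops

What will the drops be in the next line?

Drops: +5 each step, so 7, 12, 17, 22, 27, 32, 37 → 42.

42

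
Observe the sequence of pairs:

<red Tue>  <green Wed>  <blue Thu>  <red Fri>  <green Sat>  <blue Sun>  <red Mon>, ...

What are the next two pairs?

<green Tue>, <blue Wed>

For the colour, repeats red → green → blue: red, green, blue, red, green, blue, red → green → blue.
Day goes Tue, Wed, Thu, Fri, Sat, Sun, Mon → Tue → Wed (runs through the weekdays Mon→Sun).
So the next two pairs are <green Tue> and <blue Wed>.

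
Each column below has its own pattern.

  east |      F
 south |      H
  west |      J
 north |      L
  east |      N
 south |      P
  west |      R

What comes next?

north  T

Direction: east, south, west, north, east, south, west → north (repeats east → south → west → north).
Letter — letters move forward 2 places in the alphabet: F, H, J, L, N, P, R → T.
Putting it together: north  T.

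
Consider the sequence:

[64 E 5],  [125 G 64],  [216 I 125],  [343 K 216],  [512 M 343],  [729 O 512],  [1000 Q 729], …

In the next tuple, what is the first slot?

1331

First slot — perfect cubes: 4³, 5³, 6³, …: 64, 125, 216, 343, 512, 729, 1000 → 1331.
Letter goes E, G, I, K, M, O, Q → S (letters move forward 2 places in the alphabet).
For the third slot, always the previous value of the first slot: 5, 64, 125, 216, 343, 512, 729 → 1000.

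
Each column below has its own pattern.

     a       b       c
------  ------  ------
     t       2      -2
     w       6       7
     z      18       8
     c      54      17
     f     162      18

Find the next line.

Column a: letters move forward 3 places in the alphabet, wrapping Z→A, so t, w, z, c, f → i.
Column b: ×3 each step; 2, 6, 18, 54, 162 → 486.
Column c — alternating steps +9, +1, +9, +1, …: -2, 7, 8, 17, 18 → 27.
Putting it together: i  486  27.

i  486  27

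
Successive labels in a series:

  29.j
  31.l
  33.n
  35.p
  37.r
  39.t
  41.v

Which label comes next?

43.x

First component goes 29, 31, 33, 35, 37, 39, 41 → 43 (+2 each step).
Letter: letters move forward 2 places in the alphabet; j, l, n, p, r, t, v → x.
So the next label is 43.x.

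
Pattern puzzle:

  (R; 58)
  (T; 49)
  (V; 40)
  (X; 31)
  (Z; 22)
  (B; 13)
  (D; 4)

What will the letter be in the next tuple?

F

Letter: letters move forward 2 places in the alphabet, wrapping Z→A; R, T, V, X, Z, B, D → F.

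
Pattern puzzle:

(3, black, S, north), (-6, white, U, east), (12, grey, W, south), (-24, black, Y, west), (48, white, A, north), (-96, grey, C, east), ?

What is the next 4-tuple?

First entry: 3, -6, 12, -24, 48, -96 → 192 (×(-2) each step).
Shade: black, white, grey, black, white, grey → black (repeats black → white → grey).
Letter goes S, U, W, Y, A, C → E (letters move forward 2 places in the alphabet, wrapping Z→A).
Direction — repeats north → east → south → west: north, east, south, west, north, east → south.
Combining the parts gives (192, black, E, south).

(192, black, E, south)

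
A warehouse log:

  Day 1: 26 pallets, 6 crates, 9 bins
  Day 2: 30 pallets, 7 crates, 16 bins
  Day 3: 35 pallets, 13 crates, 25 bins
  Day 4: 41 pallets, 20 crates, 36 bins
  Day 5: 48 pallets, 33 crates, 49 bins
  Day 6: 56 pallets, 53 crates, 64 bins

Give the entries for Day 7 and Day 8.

For the pallets, differences are 4, 5, 6, … (increasing by 1 each time): 26, 30, 35, 41, 48, 56 → 65 → 75.
Crates: each term is the sum of the two before it; 6, 7, 13, 20, 33, 53 → 86 → 139.
Bins — perfect squares: 3², 4², 5², …: 9, 16, 25, 36, 49, 64 → 81 → 100.
Putting the parts together: 65 pallets, 86 crates, 81 bins and then 75 pallets, 139 crates, 100 bins.

65 pallets, 86 crates, 81 bins; 75 pallets, 139 crates, 100 bins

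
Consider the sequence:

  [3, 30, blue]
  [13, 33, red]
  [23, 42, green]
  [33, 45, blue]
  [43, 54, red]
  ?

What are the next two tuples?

[53, 57, green], [63, 66, blue]

For the first value, +10 each step: 3, 13, 23, 33, 43 → 53 → 63.
Second value: alternating steps +3, +9, +3, +9, …, so 30, 33, 42, 45, 54 → 57 → 66.
For the colour, repeats blue → red → green: blue, red, green, blue, red → green → blue.
So the next two tuples are [53, 57, green] and [63, 66, blue].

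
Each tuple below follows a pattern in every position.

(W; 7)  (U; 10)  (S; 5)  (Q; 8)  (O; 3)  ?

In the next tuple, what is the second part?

6

For the second part, alternating steps +3, −5, +3, −5, …: 7, 10, 5, 8, 3 → 6.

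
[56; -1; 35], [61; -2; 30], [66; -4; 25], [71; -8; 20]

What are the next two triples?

First slot: 56, 61, 66, 71 → 76 → 81 (+5 each step).
Second slot: -1, -2, -4, -8 → -16 → -32 (×2 each step).
Third slot: together with the first slot always sums to 91; 35, 30, 25, 20 → 15 → 10.
Putting the parts together: [76; -16; 15] and then [81; -32; 10].

[76; -16; 15], [81; -32; 10]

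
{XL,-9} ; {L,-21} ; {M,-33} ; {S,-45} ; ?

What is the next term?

{XS,-57}

Size: XL, L, M, S → XS (runs backward through clothing sizes XS→XL).
Second value: -9, -21, -33, -45 → -57 (−12 each step).
Combining the parts gives {XS,-57}.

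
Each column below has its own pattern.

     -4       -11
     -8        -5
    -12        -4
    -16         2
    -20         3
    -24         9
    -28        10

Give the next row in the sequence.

-32  16

First component: −4 each step; -4, -8, -12, -16, -20, -24, -28 → -32.
Second component: alternating steps +6, +1, +6, +1, …; -11, -5, -4, 2, 3, 9, 10 → 16.
So the next row is -32  16.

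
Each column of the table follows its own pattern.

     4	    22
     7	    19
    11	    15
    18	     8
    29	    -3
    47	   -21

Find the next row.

First component goes 4, 7, 11, 18, 29, 47 → 76 (each term is the sum of the two before it).
For the second component, together with the first component always sums to 26: 22, 19, 15, 8, -3, -21 → -50.
Combining the parts gives 76  -50.

76  -50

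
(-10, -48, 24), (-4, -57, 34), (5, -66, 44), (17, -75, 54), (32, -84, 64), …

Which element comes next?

First part — differences are 6, 9, 12, … (increasing by 3 each time): -10, -4, 5, 17, 32 → 50.
Second part: −9 each step, so -48, -57, -66, -75, -84 → -93.
Third part goes 24, 34, 44, 54, 64 → 74 (+10 each step).
Combining the parts gives (50, -93, 74).

(50, -93, 74)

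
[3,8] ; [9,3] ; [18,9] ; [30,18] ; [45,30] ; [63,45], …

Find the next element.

First entry: differences are 6, 9, 12, … (increasing by 3 each time); 3, 9, 18, 30, 45, 63 → 84.
Second entry: always the previous value of the first entry, so 8, 3, 9, 18, 30, 45 → 63.
So the next element is [84,63].

[84,63]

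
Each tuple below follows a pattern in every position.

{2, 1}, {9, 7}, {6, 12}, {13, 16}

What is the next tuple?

{10, 19}

First component: alternating steps +7, −3, +7, −3, …; 2, 9, 6, 13 → 10.
Second component goes 1, 7, 12, 16 → 19 (differences are 6, 5, 4, … (decreasing by 1 each time)).
Combining the parts gives {10, 19}.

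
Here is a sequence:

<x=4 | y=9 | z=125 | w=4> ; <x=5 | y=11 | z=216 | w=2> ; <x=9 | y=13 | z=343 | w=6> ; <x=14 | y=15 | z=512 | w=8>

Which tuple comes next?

<x=23 | y=17 | z=729 | w=14>

X goes 4, 5, 9, 14 → 23 (each term is the sum of the two before it).
For the y, +2 each step: 9, 11, 13, 15 → 17.
Z: perfect cubes: 5³, 6³, 7³, …, so 125, 216, 343, 512 → 729.
W: each term is the sum of the two before it, so 4, 2, 6, 8 → 14.
So the next tuple is <x=23 | y=17 | z=729 | w=14>.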